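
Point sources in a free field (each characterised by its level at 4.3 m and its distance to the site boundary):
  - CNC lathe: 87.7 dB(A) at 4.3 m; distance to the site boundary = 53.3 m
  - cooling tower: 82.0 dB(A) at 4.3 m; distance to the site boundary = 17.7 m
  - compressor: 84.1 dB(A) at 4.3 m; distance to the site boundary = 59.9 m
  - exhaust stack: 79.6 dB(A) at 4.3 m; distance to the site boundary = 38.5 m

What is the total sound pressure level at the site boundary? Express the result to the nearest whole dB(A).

Propagate each source to the receiver with L = L_ref − 20·log₁₀(r/r_ref), then add intensities.
CNC lathe: 87.7 − 20·log₁₀(53.3/4.3) = 87.7 − 21.87 = 65.83 dB(A).
cooling tower: 82.0 − 20·log₁₀(17.7/4.3) = 82.0 − 12.29 = 69.71 dB(A).
compressor: 84.1 − 20·log₁₀(59.9/4.3) = 84.1 − 22.88 = 61.22 dB(A).
exhaust stack: 79.6 − 20·log₁₀(38.5/4.3) = 79.6 − 19.04 = 60.56 dB(A).
Σ 10^(L/10) = 1.565e+07 → L_total = 10·log₁₀(1.565e+07) = 71.94 dB(A).

72 dB(A)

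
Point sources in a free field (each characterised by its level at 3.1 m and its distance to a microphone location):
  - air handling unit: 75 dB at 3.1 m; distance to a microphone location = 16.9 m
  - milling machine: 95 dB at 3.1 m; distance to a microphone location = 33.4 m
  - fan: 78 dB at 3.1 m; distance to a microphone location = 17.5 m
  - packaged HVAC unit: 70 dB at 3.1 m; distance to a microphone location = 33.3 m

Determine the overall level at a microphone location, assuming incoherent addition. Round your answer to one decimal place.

Propagate each source to the receiver with L = L_ref − 20·log₁₀(r/r_ref), then add intensities.
air handling unit: 75 − 20·log₁₀(16.9/3.1) = 75 − 14.73 = 60.27 dB.
milling machine: 95 − 20·log₁₀(33.4/3.1) = 95 − 20.65 = 74.35 dB.
fan: 78 − 20·log₁₀(17.5/3.1) = 78 − 15.03 = 62.97 dB.
packaged HVAC unit: 70 − 20·log₁₀(33.3/3.1) = 70 − 20.62 = 49.38 dB.
Σ 10^(L/10) = 3.037e+07 → L_total = 10·log₁₀(3.037e+07) = 74.82 dB.

74.8 dB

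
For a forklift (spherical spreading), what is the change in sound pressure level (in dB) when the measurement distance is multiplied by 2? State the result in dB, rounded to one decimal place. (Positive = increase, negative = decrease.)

-6.0 dB

Point-source spreading: ΔL = −20·log₁₀(r₂/r₁).
ΔL = −20·log₁₀(2) = -6.02 dB.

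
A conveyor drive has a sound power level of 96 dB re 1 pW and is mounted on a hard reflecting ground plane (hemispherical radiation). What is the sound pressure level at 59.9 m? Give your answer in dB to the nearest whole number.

Free-field hemispherical radiation: L_p = L_w − 10·log₁₀(2π·r²), r = 59.9 m.
2π·r² = 2.254e+04 m², 10·log₁₀ of that is 43.530 dB.
L_p = 96 − 43.530 = 52.47 dB.

52 dB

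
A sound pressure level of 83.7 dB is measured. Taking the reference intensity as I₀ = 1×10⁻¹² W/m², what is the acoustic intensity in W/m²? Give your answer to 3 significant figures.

0.000234 W/m²

I = I₀·10^(L/10) = 10⁻¹² × 10^(83.7/10) = 10^(-3.630).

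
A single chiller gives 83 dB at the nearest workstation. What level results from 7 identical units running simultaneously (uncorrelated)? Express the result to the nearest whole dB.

91 dB

N identical incoherent sources raise the level by 10·log₁₀ N.
L_total = 83 + 10·log₁₀(7) = 83 + 8.451 = 91.45 dB.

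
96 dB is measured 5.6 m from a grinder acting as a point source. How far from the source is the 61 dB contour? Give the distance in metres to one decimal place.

For a point source L₁ − L₂ = 20·log₁₀(r₂/r₁), so r₂ = r₁·10^((L₁−L₂)/20).
r₂ = 5.6·10^((96−61)/20) = 5.6·10^(35.0/20) = 314.91 m.

314.9 m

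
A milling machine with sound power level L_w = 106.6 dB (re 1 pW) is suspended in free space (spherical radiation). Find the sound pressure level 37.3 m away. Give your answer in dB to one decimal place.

The power spreads over a sphere of area 4π·r², so L_p = L_w − 10·log₁₀(4π·r²).
4π·r² = 1.748e+04 m², 10·log₁₀ of that is 42.426 dB.
L_p = 106.6 − 42.426 = 64.17 dB.

64.2 dB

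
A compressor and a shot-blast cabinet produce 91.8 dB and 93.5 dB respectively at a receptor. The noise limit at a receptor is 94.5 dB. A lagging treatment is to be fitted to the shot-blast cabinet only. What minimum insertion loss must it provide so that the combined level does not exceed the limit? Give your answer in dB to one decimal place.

Fixed contribution from the other source: Σ 10^(L/10) = 10^(91.8/10) = 1.514e+09 (91.80 dB).
To meet 94.5 dB overall, the treated shot-blast cabinet may contribute at most 10^(94.5/10) − 1.514e+09 = 1.305e+09, i.e. 91.16 dB.
So the shot-blast cabinet must be reduced from 93.5 to 91.16 dB: IL = 2.34 dB.

2.3 dB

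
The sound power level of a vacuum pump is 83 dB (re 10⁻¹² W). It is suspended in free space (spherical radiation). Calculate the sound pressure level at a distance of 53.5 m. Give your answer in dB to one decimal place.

37.4 dB

The power spreads over a sphere of area 4π·r², so L_p = L_w − 10·log₁₀(4π·r²).
4π·r² = 3.597e+04 m², 10·log₁₀ of that is 45.559 dB.
L_p = 83 − 45.559 = 37.44 dB.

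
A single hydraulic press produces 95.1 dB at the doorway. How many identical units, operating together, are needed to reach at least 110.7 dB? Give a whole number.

37

The shortfall is 110.7 − 95.1 = 15.6 dB, and N units add 10·log₁₀ N, so need 10·log₁₀ N ≥ 15.6.
N ≥ 10^(15.6/10) = 36.308, so N = 37.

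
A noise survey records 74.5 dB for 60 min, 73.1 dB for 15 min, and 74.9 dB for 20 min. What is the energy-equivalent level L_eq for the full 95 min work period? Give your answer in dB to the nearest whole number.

74 dB

L_eq = 10·log₁₀[(1/T)·Σ tᵢ·10^(Lᵢ/10)] with T = 95 min.
Σ tᵢ·10^(Lᵢ/10) = 60·10^(74.5/10) + 15·10^(73.1/10) + 20·10^(74.9/10) = 2.615e+09.
L_eq = 10·log₁₀(2.615e+09/95) = 74.40 dB.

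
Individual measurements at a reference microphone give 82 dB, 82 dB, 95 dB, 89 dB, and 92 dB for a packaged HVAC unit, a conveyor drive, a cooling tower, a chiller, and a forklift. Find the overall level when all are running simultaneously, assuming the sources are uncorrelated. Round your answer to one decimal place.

Incoherent sources combine by intensity addition: L_total = 10·log₁₀(Σ 10^(L_i/10)).
Σ 10^(L/10) = 10^(82/10) + 10^(82/10) + 10^(95/10) + 10^(89/10) + 10^(92/10) = 5.858e+09.
L_total = 10·log₁₀(5.858e+09) = 97.68 dB.

97.7 dB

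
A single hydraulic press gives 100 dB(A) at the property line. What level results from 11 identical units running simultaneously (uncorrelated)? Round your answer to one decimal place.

With 11 equal, uncorrelated contributions the intensity is 11× that of one unit, giving a rise of 10·log₁₀ 11.
L_total = 100 + 10·log₁₀(11) = 100 + 10.414 = 110.41 dB(A).

110.4 dB(A)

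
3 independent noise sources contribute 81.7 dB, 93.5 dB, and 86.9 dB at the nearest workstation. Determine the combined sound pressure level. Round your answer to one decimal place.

94.6 dB

Incoherent sources combine by intensity addition: L_total = 10·log₁₀(Σ 10^(L_i/10)).
Σ 10^(L/10) = 10^(81.7/10) + 10^(93.5/10) + 10^(86.9/10) = 2.876e+09.
L_total = 10·log₁₀(2.876e+09) = 94.59 dB.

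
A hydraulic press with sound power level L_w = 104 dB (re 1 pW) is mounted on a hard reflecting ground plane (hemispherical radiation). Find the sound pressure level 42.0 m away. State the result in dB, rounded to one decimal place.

63.6 dB

Free-field hemispherical radiation: L_p = L_w − 10·log₁₀(2π·r²), r = 42.0 m.
2π·r² = 1.108e+04 m², 10·log₁₀ of that is 40.447 dB.
L_p = 104 − 40.447 = 63.55 dB.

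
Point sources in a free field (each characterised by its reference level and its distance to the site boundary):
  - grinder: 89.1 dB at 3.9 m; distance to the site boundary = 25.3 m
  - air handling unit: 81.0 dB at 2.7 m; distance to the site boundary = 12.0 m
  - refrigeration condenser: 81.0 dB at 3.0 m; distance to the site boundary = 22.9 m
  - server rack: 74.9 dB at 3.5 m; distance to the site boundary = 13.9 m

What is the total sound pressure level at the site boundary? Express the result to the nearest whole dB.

Apply inverse-square spreading to bring every level to the receiver, then sum 10^(L/10).
grinder: 89.1 − 20·log₁₀(25.3/3.9) = 89.1 − 16.24 = 72.86 dB.
air handling unit: 81.0 − 20·log₁₀(12.0/2.7) = 81.0 − 12.96 = 68.04 dB.
refrigeration condenser: 81.0 − 20·log₁₀(22.9/3.0) = 81.0 − 17.65 = 63.35 dB.
server rack: 74.9 − 20·log₁₀(13.9/3.5) = 74.9 − 11.98 = 62.92 dB.
Σ 10^(L/10) = 2.981e+07 → L_total = 10·log₁₀(2.981e+07) = 74.74 dB.

75 dB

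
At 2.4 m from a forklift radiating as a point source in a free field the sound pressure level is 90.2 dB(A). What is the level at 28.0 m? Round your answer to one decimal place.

68.9 dB(A)

Spherical spreading from a point source gives a 20·log₁₀(r₂/r₁) drop.
L₂ = 90.2 − 20·log₁₀(28.0/2.4) = 90.2 − 21.339 = 68.86 dB(A).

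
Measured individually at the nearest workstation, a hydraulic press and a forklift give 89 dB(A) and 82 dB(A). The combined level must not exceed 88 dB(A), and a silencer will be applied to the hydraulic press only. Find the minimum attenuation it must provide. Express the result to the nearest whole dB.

Fixed contribution from the other source: Σ 10^(L/10) = 10^(82/10) = 1.585e+08 (82.00 dB(A)).
To meet 88 dB(A) overall, the treated hydraulic press may contribute at most 10^(88/10) − 1.585e+08 = 4.725e+08, i.e. 86.74 dB(A).
Required insertion loss = 89 − 86.74 = 2.26 dB.

2 dB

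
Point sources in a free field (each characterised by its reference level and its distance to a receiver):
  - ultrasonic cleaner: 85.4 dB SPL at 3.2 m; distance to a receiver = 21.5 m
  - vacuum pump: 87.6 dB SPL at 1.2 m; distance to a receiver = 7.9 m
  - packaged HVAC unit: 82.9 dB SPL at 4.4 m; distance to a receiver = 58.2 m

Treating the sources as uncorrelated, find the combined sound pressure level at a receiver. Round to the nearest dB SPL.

73 dB SPL

Apply inverse-square spreading to bring every level to the receiver, then sum 10^(L/10).
ultrasonic cleaner: 85.4 − 20·log₁₀(21.5/3.2) = 85.4 − 16.55 = 68.85 dB SPL.
vacuum pump: 87.6 − 20·log₁₀(7.9/1.2) = 87.6 − 16.37 = 71.23 dB SPL.
packaged HVAC unit: 82.9 − 20·log₁₀(58.2/4.4) = 82.9 − 22.43 = 60.47 dB SPL.
Σ 10^(L/10) = 2.207e+07 → L_total = 10·log₁₀(2.207e+07) = 73.44 dB SPL.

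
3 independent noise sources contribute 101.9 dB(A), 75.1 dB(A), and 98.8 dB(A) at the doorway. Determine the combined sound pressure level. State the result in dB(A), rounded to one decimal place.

Incoherent sources combine by intensity addition: L_total = 10·log₁₀(Σ 10^(L_i/10)).
Σ 10^(L/10) = 10^(101.9/10) + 10^(75.1/10) + 10^(98.8/10) = 2.311e+10.
L_total = 10·log₁₀(2.311e+10) = 103.64 dB(A).

103.6 dB(A)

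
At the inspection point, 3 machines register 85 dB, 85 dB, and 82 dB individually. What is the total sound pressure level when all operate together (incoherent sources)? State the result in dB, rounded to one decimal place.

For uncorrelated sources the intensities add, so convert each level to linear form, sum, and take 10·log₁₀ of the total.
Σ 10^(L/10) = 10^(85/10) + 10^(85/10) + 10^(82/10) = 7.909e+08.
L_total = 10·log₁₀(7.909e+08) = 88.98 dB.

89.0 dB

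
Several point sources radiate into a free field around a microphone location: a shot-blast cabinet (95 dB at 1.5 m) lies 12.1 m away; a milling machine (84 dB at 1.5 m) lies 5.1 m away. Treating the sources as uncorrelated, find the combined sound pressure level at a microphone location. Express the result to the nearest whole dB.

Apply inverse-square spreading to bring every level to the receiver, then sum 10^(L/10).
shot-blast cabinet: 95 − 20·log₁₀(12.1/1.5) = 95 − 18.13 = 76.87 dB.
milling machine: 84 − 20·log₁₀(5.1/1.5) = 84 − 10.63 = 73.37 dB.
Σ 10^(L/10) = 7.033e+07 → L_total = 10·log₁₀(7.033e+07) = 78.47 dB.

78 dB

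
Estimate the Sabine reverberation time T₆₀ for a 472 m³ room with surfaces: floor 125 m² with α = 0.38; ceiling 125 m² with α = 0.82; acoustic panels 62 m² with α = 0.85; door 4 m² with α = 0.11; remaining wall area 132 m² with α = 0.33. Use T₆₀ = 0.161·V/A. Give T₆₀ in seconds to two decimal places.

Summing Sᵢαᵢ: 125·0.38 + 125·0.82 + 62·0.85 + 4·0.11 + 132·0.33 = 246.70 m².
T₆₀ = 0.161·V/A = 0.161·472/246.70 = 0.308 s.

0.31 s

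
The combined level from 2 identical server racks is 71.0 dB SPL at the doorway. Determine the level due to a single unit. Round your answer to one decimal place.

68.0 dB SPL

For N identical incoherent sources L_total = L₁ + 10·log₁₀ N, so L₁ = 71.0 − 10·log₁₀(2) = 71.0 − 3.010.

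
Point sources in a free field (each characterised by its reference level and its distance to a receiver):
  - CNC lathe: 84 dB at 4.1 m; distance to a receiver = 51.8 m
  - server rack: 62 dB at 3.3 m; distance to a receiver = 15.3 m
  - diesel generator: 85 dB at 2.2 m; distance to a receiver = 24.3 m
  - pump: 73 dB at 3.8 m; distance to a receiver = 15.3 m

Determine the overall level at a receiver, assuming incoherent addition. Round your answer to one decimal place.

67.4 dB

Propagate each source to the receiver with L = L_ref − 20·log₁₀(r/r_ref), then add intensities.
CNC lathe: 84 − 20·log₁₀(51.8/4.1) = 84 − 22.03 = 61.97 dB.
server rack: 62 − 20·log₁₀(15.3/3.3) = 62 − 13.32 = 48.68 dB.
diesel generator: 85 − 20·log₁₀(24.3/2.2) = 85 − 20.86 = 64.14 dB.
pump: 73 − 20·log₁₀(15.3/3.8) = 73 − 12.10 = 60.90 dB.
Σ 10^(L/10) = 5.470e+06 → L_total = 10·log₁₀(5.470e+06) = 67.38 dB.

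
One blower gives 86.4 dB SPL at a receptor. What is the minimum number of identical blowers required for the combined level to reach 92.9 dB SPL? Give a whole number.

5

N identical sources give L₁ + 10·log₁₀ N, so require 10·log₁₀ N ≥ 92.9 − 86.4 = 6.5 dB.
N ≥ 10^(6.5/10) = 4.467, so N = 5.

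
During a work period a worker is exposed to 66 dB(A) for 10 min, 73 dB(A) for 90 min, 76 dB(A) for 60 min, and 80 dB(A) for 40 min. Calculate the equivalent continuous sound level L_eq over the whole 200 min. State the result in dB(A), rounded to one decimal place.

The energy average is taken in the linear domain: L_eq = 10·log₁₀[(Σ tᵢ·10^(Lᵢ/10))/T], T = 200 min.
Σ tᵢ·10^(Lᵢ/10) = 10·10^(66/10) + 90·10^(73/10) + 60·10^(76/10) + 40·10^(80/10) = 8.224e+09.
L_eq = 10·log₁₀(8.224e+09/200) = 76.14 dB(A).

76.1 dB(A)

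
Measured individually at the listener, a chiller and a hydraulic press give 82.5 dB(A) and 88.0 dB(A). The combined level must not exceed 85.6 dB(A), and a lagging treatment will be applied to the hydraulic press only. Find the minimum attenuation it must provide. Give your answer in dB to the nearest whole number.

5 dB

Fixed contribution from the other source: Σ 10^(L/10) = 10^(82.5/10) = 1.778e+08 (82.50 dB(A)).
To meet 85.6 dB(A) overall, the treated hydraulic press may contribute at most 10^(85.6/10) − 1.778e+08 = 1.853e+08, i.e. 82.68 dB(A).
So the hydraulic press must be reduced from 88.0 to 82.68 dB(A): IL = 5.32 dB.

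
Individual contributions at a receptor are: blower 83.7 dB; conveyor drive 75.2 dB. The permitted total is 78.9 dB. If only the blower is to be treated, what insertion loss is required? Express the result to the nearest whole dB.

The untreated sources together contribute 10^(75.2/10) = 3.311e+07, i.e. 75.20 dB.
To meet 78.9 dB overall, the treated blower may contribute at most 10^(78.9/10) − 3.311e+07 = 4.451e+07, i.e. 76.48 dB.
So the blower must be reduced from 83.7 to 76.48 dB: IL = 7.22 dB.

7 dB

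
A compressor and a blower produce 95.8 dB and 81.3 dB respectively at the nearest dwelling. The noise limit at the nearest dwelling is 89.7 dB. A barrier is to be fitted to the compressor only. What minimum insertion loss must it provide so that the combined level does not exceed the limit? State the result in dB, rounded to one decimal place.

Fixed contribution from the other source: Σ 10^(L/10) = 10^(81.3/10) = 1.349e+08 (81.30 dB).
To meet 89.7 dB overall, the treated compressor may contribute at most 10^(89.7/10) − 1.349e+08 = 7.984e+08, i.e. 89.02 dB.
So the compressor must be reduced from 95.8 to 89.02 dB: IL = 6.78 dB.

6.8 dB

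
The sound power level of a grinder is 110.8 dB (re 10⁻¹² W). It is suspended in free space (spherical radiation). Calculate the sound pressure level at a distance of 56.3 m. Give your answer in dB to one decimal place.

64.8 dB

The power spreads over a sphere of area 4π·r², so L_p = L_w − 10·log₁₀(4π·r²).
4π·r² = 3.983e+04 m², 10·log₁₀ of that is 46.002 dB.
L_p = 110.8 − 46.002 = 64.80 dB.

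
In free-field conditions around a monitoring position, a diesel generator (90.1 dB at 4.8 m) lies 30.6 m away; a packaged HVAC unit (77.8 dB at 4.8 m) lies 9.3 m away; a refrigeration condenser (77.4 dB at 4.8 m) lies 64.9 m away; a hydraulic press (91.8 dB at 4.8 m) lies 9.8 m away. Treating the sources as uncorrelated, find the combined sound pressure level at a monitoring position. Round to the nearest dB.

Propagate each source to the receiver with L = L_ref − 20·log₁₀(r/r_ref), then add intensities.
diesel generator: 90.1 − 20·log₁₀(30.6/4.8) = 90.1 − 16.09 = 74.01 dB.
packaged HVAC unit: 77.8 − 20·log₁₀(9.3/4.8) = 77.8 − 5.74 = 72.06 dB.
refrigeration condenser: 77.4 − 20·log₁₀(64.9/4.8) = 77.4 − 22.62 = 54.78 dB.
hydraulic press: 91.8 − 20·log₁₀(9.8/4.8) = 91.8 − 6.20 = 85.60 dB.
Σ 10^(L/10) = 4.046e+08 → L_total = 10·log₁₀(4.046e+08) = 86.07 dB.

86 dB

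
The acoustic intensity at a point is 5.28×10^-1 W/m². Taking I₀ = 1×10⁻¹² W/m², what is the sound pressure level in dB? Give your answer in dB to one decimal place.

Dividing by I₀ shifts the exponent by 12: I/I₀ = 5.28×10^11.
L = 10·(0.7226 + 11) = 117.23 dB.

117.2 dB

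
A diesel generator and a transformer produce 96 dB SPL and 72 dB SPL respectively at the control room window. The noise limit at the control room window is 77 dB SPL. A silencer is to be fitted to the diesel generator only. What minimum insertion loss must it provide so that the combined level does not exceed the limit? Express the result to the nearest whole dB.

21 dB

Everything except the diesel generator sums to 10^(72/10) = 1.585e+07 in linear terms, 72.00 dB SPL.
The limit corresponds to 10^(77/10) = 5.012e+07; subtracting the fixed part leaves 3.427e+07 for the diesel generator, i.e. 75.35 dB SPL.
So the diesel generator must be reduced from 96 to 75.35 dB SPL: IL = 20.65 dB.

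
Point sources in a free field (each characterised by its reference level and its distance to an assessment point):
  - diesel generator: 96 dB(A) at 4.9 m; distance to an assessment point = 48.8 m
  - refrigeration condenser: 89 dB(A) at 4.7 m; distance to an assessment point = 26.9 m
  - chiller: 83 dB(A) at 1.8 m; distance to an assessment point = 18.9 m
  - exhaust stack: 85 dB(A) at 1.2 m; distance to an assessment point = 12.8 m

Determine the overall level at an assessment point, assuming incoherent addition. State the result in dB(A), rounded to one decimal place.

Propagate each source to the receiver with L = L_ref − 20·log₁₀(r/r_ref), then add intensities.
diesel generator: 96 − 20·log₁₀(48.8/4.9) = 96 − 19.96 = 76.04 dB(A).
refrigeration condenser: 89 − 20·log₁₀(26.9/4.7) = 89 − 15.15 = 73.85 dB(A).
chiller: 83 − 20·log₁₀(18.9/1.8) = 83 − 20.42 = 62.58 dB(A).
exhaust stack: 85 − 20·log₁₀(12.8/1.2) = 85 − 20.56 = 64.44 dB(A).
Σ 10^(L/10) = 6.898e+07 → L_total = 10·log₁₀(6.898e+07) = 78.39 dB(A).

78.4 dB(A)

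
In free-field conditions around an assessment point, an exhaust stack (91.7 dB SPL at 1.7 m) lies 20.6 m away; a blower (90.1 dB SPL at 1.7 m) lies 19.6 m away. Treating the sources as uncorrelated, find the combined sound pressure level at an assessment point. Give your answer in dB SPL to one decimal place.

72.5 dB SPL

Apply inverse-square spreading to bring every level to the receiver, then sum 10^(L/10).
exhaust stack: 91.7 − 20·log₁₀(20.6/1.7) = 91.7 − 21.67 = 70.03 dB SPL.
blower: 90.1 − 20·log₁₀(19.6/1.7) = 90.1 − 21.24 = 68.86 dB SPL.
Σ 10^(L/10) = 1.777e+07 → L_total = 10·log₁₀(1.777e+07) = 72.50 dB SPL.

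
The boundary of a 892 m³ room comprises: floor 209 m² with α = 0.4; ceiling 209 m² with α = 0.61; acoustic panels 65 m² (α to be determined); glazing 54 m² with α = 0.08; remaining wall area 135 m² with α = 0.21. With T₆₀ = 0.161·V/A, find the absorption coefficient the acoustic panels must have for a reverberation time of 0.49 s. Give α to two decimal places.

A = 0.161·V/T₆₀ = 0.161·892/0.49 = 293.09 m² sabins.
Absorption from the other surfaces = 209·0.4 + 209·0.61 + 54·0.08 + 135·0.21 = 243.76 m², so the acoustic panels must supply 49.33 m² over 65 m².
α = 49.33/65 = 0.759.

0.76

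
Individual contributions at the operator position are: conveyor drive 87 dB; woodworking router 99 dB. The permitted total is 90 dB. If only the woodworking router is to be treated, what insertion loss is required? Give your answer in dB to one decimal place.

The untreated sources together contribute 10^(87/10) = 5.012e+08, i.e. 87.00 dB.
The limit corresponds to 10^(90/10) = 1.000e+09; subtracting the fixed part leaves 4.988e+08 for the woodworking router, i.e. 86.98 dB.
So the woodworking router must be reduced from 99 to 86.98 dB: IL = 12.02 dB.

12.0 dB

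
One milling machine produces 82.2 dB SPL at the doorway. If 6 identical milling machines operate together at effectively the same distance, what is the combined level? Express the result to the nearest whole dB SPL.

90 dB SPL

L_total = L₁ + 10·log₁₀ N for N identical incoherent sources.
L_total = 82.2 + 10·log₁₀(6) = 82.2 + 7.782 = 89.98 dB SPL.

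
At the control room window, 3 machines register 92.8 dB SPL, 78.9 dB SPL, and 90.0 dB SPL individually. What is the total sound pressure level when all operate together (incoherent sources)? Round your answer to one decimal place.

94.7 dB SPL

Incoherent sources combine by intensity addition: L_total = 10·log₁₀(Σ 10^(L_i/10)).
Σ 10^(L/10) = 10^(92.8/10) + 10^(78.9/10) + 10^(90.0/10) = 2.983e+09.
L_total = 10·log₁₀(2.983e+09) = 94.75 dB SPL.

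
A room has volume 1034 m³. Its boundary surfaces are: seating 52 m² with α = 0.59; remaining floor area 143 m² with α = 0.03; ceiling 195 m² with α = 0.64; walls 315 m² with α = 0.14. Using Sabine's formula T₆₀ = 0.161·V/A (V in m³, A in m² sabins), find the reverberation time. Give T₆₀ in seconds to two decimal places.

Summing Sᵢαᵢ: 52·0.59 + 143·0.03 + 195·0.64 + 315·0.14 = 203.87 m².
T₆₀ = 0.161·V/A = 0.161·1034/203.87 = 0.817 s.

0.82 s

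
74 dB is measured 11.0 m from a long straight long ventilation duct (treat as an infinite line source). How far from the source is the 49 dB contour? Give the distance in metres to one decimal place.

For a line source L₁ − L₂ = 10·log₁₀(r₂/r₁), so r₂ = r₁·10^((L₁−L₂)/10).
r₂ = 11.0·10^((74−49)/10) = 11.0·10^(25.0/10) = 3478.51 m.

3478.5 m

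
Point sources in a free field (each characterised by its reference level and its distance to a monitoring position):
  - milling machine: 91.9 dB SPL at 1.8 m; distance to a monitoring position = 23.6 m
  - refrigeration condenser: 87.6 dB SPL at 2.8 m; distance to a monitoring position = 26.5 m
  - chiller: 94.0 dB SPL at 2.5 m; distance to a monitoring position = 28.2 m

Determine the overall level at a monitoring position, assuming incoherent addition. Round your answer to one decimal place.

75.5 dB SPL

Apply inverse-square spreading to bring every level to the receiver, then sum 10^(L/10).
milling machine: 91.9 − 20·log₁₀(23.6/1.8) = 91.9 − 22.35 = 69.55 dB SPL.
refrigeration condenser: 87.6 − 20·log₁₀(26.5/2.8) = 87.6 − 19.52 = 68.08 dB SPL.
chiller: 94.0 − 20·log₁₀(28.2/2.5) = 94.0 − 21.05 = 72.95 dB SPL.
Σ 10^(L/10) = 3.518e+07 → L_total = 10·log₁₀(3.518e+07) = 75.46 dB SPL.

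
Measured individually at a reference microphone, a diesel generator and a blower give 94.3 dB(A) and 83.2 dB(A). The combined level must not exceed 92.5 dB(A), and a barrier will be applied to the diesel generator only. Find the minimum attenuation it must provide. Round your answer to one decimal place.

2.3 dB

The untreated sources together contribute 10^(83.2/10) = 2.089e+08, i.e. 83.20 dB(A).
To meet 92.5 dB(A) overall, the treated diesel generator may contribute at most 10^(92.5/10) − 2.089e+08 = 1.569e+09, i.e. 91.96 dB(A).
So the diesel generator must be reduced from 94.3 to 91.96 dB(A): IL = 2.34 dB.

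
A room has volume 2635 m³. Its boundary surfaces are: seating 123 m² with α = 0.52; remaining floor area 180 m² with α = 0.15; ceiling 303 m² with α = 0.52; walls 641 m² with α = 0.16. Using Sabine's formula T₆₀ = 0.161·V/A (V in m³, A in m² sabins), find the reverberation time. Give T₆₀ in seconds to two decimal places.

1.21 s

A = Σ Sᵢαᵢ = 123·0.52 + 180·0.15 + 303·0.52 + 641·0.16 = 351.08 m².
T₆₀ = 0.161 × 2635 / 351.08 = 1.208 s.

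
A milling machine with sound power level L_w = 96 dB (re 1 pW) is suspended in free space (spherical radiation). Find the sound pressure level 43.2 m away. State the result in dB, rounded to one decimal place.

Free-field spherical radiation: L_p = L_w − 10·log₁₀(4π·r²), r = 43.2 m.
4π·r² = 2.345e+04 m², 10·log₁₀ of that is 43.702 dB.
L_p = 96 − 43.702 = 52.30 dB.

52.3 dB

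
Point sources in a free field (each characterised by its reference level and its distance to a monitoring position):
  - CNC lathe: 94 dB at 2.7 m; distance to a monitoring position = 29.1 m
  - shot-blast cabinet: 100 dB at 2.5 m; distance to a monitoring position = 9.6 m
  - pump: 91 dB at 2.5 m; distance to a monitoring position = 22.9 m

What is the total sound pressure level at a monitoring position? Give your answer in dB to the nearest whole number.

89 dB

Propagate each source to the receiver with L = L_ref − 20·log₁₀(r/r_ref), then add intensities.
CNC lathe: 94 − 20·log₁₀(29.1/2.7) = 94 − 20.65 = 73.35 dB.
shot-blast cabinet: 100 − 20·log₁₀(9.6/2.5) = 100 − 11.69 = 88.31 dB.
pump: 91 − 20·log₁₀(22.9/2.5) = 91 − 19.24 = 71.76 dB.
Σ 10^(L/10) = 7.148e+08 → L_total = 10·log₁₀(7.148e+08) = 88.54 dB.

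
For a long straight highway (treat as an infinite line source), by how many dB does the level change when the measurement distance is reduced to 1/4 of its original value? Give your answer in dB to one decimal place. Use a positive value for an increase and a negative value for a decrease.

With cylindrical spreading the level changes by −10·log₁₀(r₂/r₁).
ΔL = −10·log₁₀(0.25) = +6.02 dB.

+6.0 dB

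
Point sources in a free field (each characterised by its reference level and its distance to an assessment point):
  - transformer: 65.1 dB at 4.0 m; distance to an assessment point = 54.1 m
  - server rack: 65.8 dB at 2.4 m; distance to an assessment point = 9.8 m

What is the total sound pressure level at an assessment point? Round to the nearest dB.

Propagate each source to the receiver with L = L_ref − 20·log₁₀(r/r_ref), then add intensities.
transformer: 65.1 − 20·log₁₀(54.1/4.0) = 65.1 − 22.62 = 42.48 dB.
server rack: 65.8 − 20·log₁₀(9.8/2.4) = 65.8 − 12.22 = 53.58 dB.
Σ 10^(L/10) = 2.457e+05 → L_total = 10·log₁₀(2.457e+05) = 53.90 dB.

54 dB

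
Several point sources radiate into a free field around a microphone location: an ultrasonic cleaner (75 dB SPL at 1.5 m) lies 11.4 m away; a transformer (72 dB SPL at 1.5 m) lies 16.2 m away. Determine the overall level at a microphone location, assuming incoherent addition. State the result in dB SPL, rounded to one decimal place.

58.3 dB SPL

Apply inverse-square spreading to bring every level to the receiver, then sum 10^(L/10).
ultrasonic cleaner: 75 − 20·log₁₀(11.4/1.5) = 75 − 17.62 = 57.38 dB SPL.
transformer: 72 − 20·log₁₀(16.2/1.5) = 72 − 20.67 = 51.33 dB SPL.
Σ 10^(L/10) = 6.834e+05 → L_total = 10·log₁₀(6.834e+05) = 58.35 dB SPL.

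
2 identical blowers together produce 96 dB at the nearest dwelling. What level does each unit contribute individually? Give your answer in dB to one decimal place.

For N identical incoherent sources L_total = L₁ + 10·log₁₀ N, so L₁ = 96 − 10·log₁₀(2) = 96 − 3.010.

93.0 dB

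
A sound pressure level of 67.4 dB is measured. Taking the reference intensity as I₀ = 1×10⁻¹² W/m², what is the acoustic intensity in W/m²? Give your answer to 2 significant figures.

5.5e-06 W/m²

L = 10·log₁₀(I/I₀) ⇒ I = I₀·10^(L/10) = 10⁻¹² × 10^6.74.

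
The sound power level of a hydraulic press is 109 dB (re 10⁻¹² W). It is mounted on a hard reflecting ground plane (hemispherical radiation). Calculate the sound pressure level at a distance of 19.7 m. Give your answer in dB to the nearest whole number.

The power spreads over a hemisphere of area 2π·r², so L_p = L_w − 10·log₁₀(2π·r²).
2π·r² = 2438 m², 10·log₁₀ of that is 33.871 dB.
L_p = 109 − 33.871 = 75.13 dB.

75 dB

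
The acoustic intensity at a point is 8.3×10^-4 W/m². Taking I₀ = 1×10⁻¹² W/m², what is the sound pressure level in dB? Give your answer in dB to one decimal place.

89.2 dB

L = 10·log₁₀(I/I₀) = 10·log₁₀(8.3×10^-4/10⁻¹²) = 10·log₁₀(8.3×10^8).
L = 10·(0.9191 + 8) = 89.19 dB.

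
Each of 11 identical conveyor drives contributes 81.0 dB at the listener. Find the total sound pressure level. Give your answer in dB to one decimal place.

L_total = L₁ + 10·log₁₀ N for N identical incoherent sources.
L_total = 81.0 + 10·log₁₀(11) = 81.0 + 10.414 = 91.41 dB.

91.4 dB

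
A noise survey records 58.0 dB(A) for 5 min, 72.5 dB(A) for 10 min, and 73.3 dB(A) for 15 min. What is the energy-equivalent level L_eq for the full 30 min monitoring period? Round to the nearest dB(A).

72 dB(A)

The energy average is taken in the linear domain: L_eq = 10·log₁₀[(Σ tᵢ·10^(Lᵢ/10))/T], T = 30 min.
Σ tᵢ·10^(Lᵢ/10) = 5·10^(58.0/10) + 10·10^(72.5/10) + 15·10^(73.3/10) = 5.017e+08.
L_eq = 10·log₁₀(5.017e+08/30) = 72.23 dB(A).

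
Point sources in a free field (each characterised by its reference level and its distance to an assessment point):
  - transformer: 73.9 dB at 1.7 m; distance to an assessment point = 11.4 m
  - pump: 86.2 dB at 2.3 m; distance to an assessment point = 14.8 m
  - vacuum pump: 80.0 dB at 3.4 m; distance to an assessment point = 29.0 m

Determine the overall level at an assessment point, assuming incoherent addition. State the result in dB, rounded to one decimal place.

Propagate each source to the receiver with L = L_ref − 20·log₁₀(r/r_ref), then add intensities.
transformer: 73.9 − 20·log₁₀(11.4/1.7) = 73.9 − 16.53 = 57.37 dB.
pump: 86.2 − 20·log₁₀(14.8/2.3) = 86.2 − 16.17 = 70.03 dB.
vacuum pump: 80.0 − 20·log₁₀(29.0/3.4) = 80.0 − 18.62 = 61.38 dB.
Σ 10^(L/10) = 1.199e+07 → L_total = 10·log₁₀(1.199e+07) = 70.79 dB.

70.8 dB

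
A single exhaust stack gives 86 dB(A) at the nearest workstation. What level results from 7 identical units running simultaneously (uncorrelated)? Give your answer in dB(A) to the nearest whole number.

94 dB(A)

L_total = L₁ + 10·log₁₀ N for N identical incoherent sources.
L_total = 86 + 10·log₁₀(7) = 86 + 8.451 = 94.45 dB(A).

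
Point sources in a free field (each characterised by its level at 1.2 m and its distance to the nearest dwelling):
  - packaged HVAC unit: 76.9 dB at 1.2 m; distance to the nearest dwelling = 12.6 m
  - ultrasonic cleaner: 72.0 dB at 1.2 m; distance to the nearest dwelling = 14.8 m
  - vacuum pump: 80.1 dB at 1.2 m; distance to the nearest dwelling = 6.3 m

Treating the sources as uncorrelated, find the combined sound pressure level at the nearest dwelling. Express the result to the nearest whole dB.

Apply inverse-square spreading to bring every level to the receiver, then sum 10^(L/10).
packaged HVAC unit: 76.9 − 20·log₁₀(12.6/1.2) = 76.9 − 20.42 = 56.48 dB.
ultrasonic cleaner: 72.0 − 20·log₁₀(14.8/1.2) = 72.0 − 21.82 = 50.18 dB.
vacuum pump: 80.1 − 20·log₁₀(6.3/1.2) = 80.1 − 14.40 = 65.70 dB.
Σ 10^(L/10) = 4.261e+06 → L_total = 10·log₁₀(4.261e+06) = 66.30 dB.

66 dB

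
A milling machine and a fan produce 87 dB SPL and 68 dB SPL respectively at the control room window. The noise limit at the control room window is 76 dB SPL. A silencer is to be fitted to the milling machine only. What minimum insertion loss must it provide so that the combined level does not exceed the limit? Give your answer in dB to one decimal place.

11.7 dB

Fixed contribution from the other source: Σ 10^(L/10) = 10^(68/10) = 6.310e+06 (68.00 dB SPL).
To meet 76 dB SPL overall, the treated milling machine may contribute at most 10^(76/10) − 6.310e+06 = 3.350e+07, i.e. 75.25 dB SPL.
Required insertion loss = 87 − 75.25 = 11.75 dB.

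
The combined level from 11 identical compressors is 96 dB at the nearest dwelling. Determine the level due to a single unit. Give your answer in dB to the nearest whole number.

Dividing the total intensity by 11 lowers the level by 10·log₁₀ 11 = 10.414 dB: L₁ = 96 − 10.414.

86 dB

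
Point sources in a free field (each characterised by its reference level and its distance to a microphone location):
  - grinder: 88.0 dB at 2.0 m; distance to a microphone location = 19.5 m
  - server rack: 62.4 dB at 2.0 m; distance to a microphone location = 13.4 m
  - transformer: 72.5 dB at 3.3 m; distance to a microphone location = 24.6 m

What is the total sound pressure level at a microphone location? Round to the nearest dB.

68 dB

Apply inverse-square spreading to bring every level to the receiver, then sum 10^(L/10).
grinder: 88.0 − 20·log₁₀(19.5/2.0) = 88.0 − 19.78 = 68.22 dB.
server rack: 62.4 − 20·log₁₀(13.4/2.0) = 62.4 − 16.52 = 45.88 dB.
transformer: 72.5 − 20·log₁₀(24.6/3.3) = 72.5 − 17.45 = 55.05 dB.
Σ 10^(L/10) = 6.996e+06 → L_total = 10·log₁₀(6.996e+06) = 68.45 dB.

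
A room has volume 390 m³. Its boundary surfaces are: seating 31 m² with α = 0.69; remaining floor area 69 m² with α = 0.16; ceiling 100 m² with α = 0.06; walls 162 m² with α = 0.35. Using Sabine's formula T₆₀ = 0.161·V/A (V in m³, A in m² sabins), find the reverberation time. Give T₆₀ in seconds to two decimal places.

A = Σ Sᵢαᵢ = 31·0.69 + 69·0.16 + 100·0.06 + 162·0.35 = 95.13 m².
T₆₀ = 0.161·V/A = 0.161·390/95.13 = 0.660 s.

0.66 s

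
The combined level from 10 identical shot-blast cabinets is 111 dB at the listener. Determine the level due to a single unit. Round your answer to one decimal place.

Dividing the total intensity by 10 lowers the level by 10·log₁₀ 10 = 10.000 dB: L₁ = 111 − 10.000.

101.0 dB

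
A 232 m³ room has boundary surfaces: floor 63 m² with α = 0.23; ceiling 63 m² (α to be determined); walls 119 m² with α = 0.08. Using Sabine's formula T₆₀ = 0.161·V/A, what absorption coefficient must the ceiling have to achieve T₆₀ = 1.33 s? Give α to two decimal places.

A = 0.161·V/T₆₀ = 0.161·232/1.33 = 28.08 m² sabins.
Absorption from the other surfaces = 63·0.23 + 119·0.08 = 24.01 m², so the ceiling must supply 4.07 m² over 63 m².
α = 4.07/63 = 0.065.

0.06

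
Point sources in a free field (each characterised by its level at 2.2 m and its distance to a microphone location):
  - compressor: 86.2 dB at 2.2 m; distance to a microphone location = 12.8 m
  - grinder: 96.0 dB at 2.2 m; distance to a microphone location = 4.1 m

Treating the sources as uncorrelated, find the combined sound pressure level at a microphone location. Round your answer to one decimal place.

First find each source's level at the receiver (point-source: −20·log₁₀(r/r_ref)), then combine on an intensity basis.
compressor: 86.2 − 20·log₁₀(12.8/2.2) = 86.2 − 15.30 = 70.90 dB.
grinder: 96.0 − 20·log₁₀(4.1/2.2) = 96.0 − 5.41 = 90.59 dB.
Σ 10^(L/10) = 1.159e+09 → L_total = 10·log₁₀(1.159e+09) = 90.64 dB.

90.6 dB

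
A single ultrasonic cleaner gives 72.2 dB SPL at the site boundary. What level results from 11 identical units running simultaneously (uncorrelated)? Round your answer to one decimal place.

82.6 dB SPL

N identical incoherent sources raise the level by 10·log₁₀ N.
L_total = 72.2 + 10·log₁₀(11) = 72.2 + 10.414 = 82.61 dB SPL.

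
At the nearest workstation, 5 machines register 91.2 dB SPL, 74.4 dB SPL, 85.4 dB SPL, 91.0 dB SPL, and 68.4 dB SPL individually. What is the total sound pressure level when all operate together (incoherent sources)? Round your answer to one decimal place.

Incoherent sources combine by intensity addition: L_total = 10·log₁₀(Σ 10^(L_i/10)).
Σ 10^(L/10) = 10^(91.2/10) + 10^(74.4/10) + 10^(85.4/10) + 10^(91.0/10) + 10^(68.4/10) = 2.958e+09.
L_total = 10·log₁₀(2.958e+09) = 94.71 dB SPL.

94.7 dB SPL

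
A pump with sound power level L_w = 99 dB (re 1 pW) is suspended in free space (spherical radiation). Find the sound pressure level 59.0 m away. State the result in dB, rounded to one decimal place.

L_p = L_w − 10·log₁₀(4π·r²) with r = 59.0 m.
4π·r² = 4.374e+04 m², 10·log₁₀ of that is 46.409 dB.
L_p = 99 − 46.409 = 52.59 dB.

52.6 dB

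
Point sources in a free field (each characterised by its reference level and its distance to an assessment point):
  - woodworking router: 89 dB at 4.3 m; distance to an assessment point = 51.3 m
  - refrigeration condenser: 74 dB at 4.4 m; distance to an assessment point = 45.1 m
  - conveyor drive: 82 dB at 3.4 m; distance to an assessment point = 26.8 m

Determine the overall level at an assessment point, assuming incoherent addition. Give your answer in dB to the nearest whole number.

Propagate each source to the receiver with L = L_ref − 20·log₁₀(r/r_ref), then add intensities.
woodworking router: 89 − 20·log₁₀(51.3/4.3) = 89 − 21.53 = 67.47 dB.
refrigeration condenser: 74 − 20·log₁₀(45.1/4.4) = 74 − 20.21 = 53.79 dB.
conveyor drive: 82 − 20·log₁₀(26.8/3.4) = 82 − 17.93 = 64.07 dB.
Σ 10^(L/10) = 8.371e+06 → L_total = 10·log₁₀(8.371e+06) = 69.23 dB.

69 dB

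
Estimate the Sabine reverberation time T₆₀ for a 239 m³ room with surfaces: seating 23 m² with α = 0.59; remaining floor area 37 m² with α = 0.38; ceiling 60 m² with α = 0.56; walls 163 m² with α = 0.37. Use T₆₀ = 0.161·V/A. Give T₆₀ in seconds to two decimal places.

Total absorption A = 23·0.59 + 37·0.38 + 60·0.56 + 163·0.37 = 121.54 m² sabins.
T₆₀ = 0.161·V/A = 0.161·239/121.54 = 0.317 s.

0.32 s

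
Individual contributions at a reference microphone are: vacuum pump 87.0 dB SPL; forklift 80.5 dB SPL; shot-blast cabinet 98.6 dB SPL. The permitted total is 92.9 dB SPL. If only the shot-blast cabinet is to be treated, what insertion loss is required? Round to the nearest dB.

7 dB

Everything except the shot-blast cabinet sums to 10^(87.0/10) + 10^(80.5/10) = 6.134e+08 in linear terms, 87.88 dB SPL.
The limit corresponds to 10^(92.9/10) = 1.950e+09; subtracting the fixed part leaves 1.336e+09 for the shot-blast cabinet, i.e. 91.26 dB SPL.
So the shot-blast cabinet must be reduced from 98.6 to 91.26 dB SPL: IL = 7.34 dB.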